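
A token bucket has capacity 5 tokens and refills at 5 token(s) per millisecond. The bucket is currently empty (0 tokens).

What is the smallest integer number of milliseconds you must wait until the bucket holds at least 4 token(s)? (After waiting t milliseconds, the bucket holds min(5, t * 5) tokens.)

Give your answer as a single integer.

Need t * 5 >= 4, so t >= 4/5.
Smallest integer t = ceil(4/5) = 1.

Answer: 1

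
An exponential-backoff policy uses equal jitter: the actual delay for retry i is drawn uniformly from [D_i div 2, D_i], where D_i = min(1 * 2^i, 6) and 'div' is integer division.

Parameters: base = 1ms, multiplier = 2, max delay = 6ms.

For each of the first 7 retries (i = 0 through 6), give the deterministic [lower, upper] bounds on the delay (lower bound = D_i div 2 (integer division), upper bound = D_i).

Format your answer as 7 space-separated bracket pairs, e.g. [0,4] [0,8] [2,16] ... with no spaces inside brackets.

Answer: [0,1] [1,2] [2,4] [3,6] [3,6] [3,6] [3,6]

Derivation:
Computing bounds per retry:
  i=0: D_i=min(1*2^0,6)=1, bounds=[0,1]
  i=1: D_i=min(1*2^1,6)=2, bounds=[1,2]
  i=2: D_i=min(1*2^2,6)=4, bounds=[2,4]
  i=3: D_i=min(1*2^3,6)=6, bounds=[3,6]
  i=4: D_i=min(1*2^4,6)=6, bounds=[3,6]
  i=5: D_i=min(1*2^5,6)=6, bounds=[3,6]
  i=6: D_i=min(1*2^6,6)=6, bounds=[3,6]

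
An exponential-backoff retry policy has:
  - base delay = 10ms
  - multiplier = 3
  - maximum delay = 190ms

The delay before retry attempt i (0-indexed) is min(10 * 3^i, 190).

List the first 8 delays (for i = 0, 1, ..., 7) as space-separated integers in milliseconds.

Computing each delay:
  i=0: min(10*3^0, 190) = 10
  i=1: min(10*3^1, 190) = 30
  i=2: min(10*3^2, 190) = 90
  i=3: min(10*3^3, 190) = 190
  i=4: min(10*3^4, 190) = 190
  i=5: min(10*3^5, 190) = 190
  i=6: min(10*3^6, 190) = 190
  i=7: min(10*3^7, 190) = 190

Answer: 10 30 90 190 190 190 190 190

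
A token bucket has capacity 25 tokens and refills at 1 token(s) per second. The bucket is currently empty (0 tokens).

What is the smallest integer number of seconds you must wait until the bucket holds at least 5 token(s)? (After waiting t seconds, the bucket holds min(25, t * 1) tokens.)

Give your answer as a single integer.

Answer: 5

Derivation:
Need t * 1 >= 5, so t >= 5/1.
Smallest integer t = ceil(5/1) = 5.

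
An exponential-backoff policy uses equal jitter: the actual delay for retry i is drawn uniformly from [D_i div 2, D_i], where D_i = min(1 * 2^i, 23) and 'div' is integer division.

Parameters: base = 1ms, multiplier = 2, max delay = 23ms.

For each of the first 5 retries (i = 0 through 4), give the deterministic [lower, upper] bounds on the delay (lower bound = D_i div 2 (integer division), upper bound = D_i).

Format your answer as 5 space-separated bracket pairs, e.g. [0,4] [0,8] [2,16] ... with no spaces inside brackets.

Computing bounds per retry:
  i=0: D_i=min(1*2^0,23)=1, bounds=[0,1]
  i=1: D_i=min(1*2^1,23)=2, bounds=[1,2]
  i=2: D_i=min(1*2^2,23)=4, bounds=[2,4]
  i=3: D_i=min(1*2^3,23)=8, bounds=[4,8]
  i=4: D_i=min(1*2^4,23)=16, bounds=[8,16]

Answer: [0,1] [1,2] [2,4] [4,8] [8,16]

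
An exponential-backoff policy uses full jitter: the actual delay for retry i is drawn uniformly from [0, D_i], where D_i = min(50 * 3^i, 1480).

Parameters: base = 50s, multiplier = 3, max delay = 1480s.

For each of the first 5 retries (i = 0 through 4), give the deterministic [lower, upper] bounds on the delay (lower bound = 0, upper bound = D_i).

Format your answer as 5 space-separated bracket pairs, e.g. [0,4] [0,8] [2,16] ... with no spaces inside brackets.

Answer: [0,50] [0,150] [0,450] [0,1350] [0,1480]

Derivation:
Computing bounds per retry:
  i=0: D_i=min(50*3^0,1480)=50, bounds=[0,50]
  i=1: D_i=min(50*3^1,1480)=150, bounds=[0,150]
  i=2: D_i=min(50*3^2,1480)=450, bounds=[0,450]
  i=3: D_i=min(50*3^3,1480)=1350, bounds=[0,1350]
  i=4: D_i=min(50*3^4,1480)=1480, bounds=[0,1480]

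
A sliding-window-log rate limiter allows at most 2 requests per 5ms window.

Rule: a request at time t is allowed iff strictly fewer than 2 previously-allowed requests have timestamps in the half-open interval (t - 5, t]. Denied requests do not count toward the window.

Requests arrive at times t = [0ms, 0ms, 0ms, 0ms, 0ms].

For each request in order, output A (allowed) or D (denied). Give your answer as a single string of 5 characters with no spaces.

Answer: AADDD

Derivation:
Tracking allowed requests in the window:
  req#1 t=0ms: ALLOW
  req#2 t=0ms: ALLOW
  req#3 t=0ms: DENY
  req#4 t=0ms: DENY
  req#5 t=0ms: DENY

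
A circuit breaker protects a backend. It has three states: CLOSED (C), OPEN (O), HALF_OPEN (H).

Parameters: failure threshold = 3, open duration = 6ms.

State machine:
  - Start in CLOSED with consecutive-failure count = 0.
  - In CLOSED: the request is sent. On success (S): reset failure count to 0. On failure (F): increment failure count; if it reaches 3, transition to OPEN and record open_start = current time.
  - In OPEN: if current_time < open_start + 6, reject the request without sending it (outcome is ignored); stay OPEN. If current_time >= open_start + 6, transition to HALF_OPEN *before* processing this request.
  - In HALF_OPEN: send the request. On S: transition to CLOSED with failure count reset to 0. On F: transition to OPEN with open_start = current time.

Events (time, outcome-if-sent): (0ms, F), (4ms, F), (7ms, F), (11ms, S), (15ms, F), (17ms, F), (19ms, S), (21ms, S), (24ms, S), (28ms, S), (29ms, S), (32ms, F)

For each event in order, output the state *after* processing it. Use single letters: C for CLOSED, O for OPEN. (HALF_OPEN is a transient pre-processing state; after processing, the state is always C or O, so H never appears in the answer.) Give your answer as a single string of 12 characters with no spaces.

State after each event:
  event#1 t=0ms outcome=F: state=CLOSED
  event#2 t=4ms outcome=F: state=CLOSED
  event#3 t=7ms outcome=F: state=OPEN
  event#4 t=11ms outcome=S: state=OPEN
  event#5 t=15ms outcome=F: state=OPEN
  event#6 t=17ms outcome=F: state=OPEN
  event#7 t=19ms outcome=S: state=OPEN
  event#8 t=21ms outcome=S: state=CLOSED
  event#9 t=24ms outcome=S: state=CLOSED
  event#10 t=28ms outcome=S: state=CLOSED
  event#11 t=29ms outcome=S: state=CLOSED
  event#12 t=32ms outcome=F: state=CLOSED

Answer: CCOOOOOCCCCC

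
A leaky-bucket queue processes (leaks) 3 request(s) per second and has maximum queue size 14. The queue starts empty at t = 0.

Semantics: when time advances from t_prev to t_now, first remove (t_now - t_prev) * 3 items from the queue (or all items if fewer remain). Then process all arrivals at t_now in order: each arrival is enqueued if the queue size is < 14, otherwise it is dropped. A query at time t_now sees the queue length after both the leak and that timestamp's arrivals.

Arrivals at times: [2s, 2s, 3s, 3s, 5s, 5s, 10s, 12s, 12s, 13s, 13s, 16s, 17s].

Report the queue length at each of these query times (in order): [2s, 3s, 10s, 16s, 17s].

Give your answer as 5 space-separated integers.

Queue lengths at query times:
  query t=2s: backlog = 2
  query t=3s: backlog = 2
  query t=10s: backlog = 1
  query t=16s: backlog = 1
  query t=17s: backlog = 1

Answer: 2 2 1 1 1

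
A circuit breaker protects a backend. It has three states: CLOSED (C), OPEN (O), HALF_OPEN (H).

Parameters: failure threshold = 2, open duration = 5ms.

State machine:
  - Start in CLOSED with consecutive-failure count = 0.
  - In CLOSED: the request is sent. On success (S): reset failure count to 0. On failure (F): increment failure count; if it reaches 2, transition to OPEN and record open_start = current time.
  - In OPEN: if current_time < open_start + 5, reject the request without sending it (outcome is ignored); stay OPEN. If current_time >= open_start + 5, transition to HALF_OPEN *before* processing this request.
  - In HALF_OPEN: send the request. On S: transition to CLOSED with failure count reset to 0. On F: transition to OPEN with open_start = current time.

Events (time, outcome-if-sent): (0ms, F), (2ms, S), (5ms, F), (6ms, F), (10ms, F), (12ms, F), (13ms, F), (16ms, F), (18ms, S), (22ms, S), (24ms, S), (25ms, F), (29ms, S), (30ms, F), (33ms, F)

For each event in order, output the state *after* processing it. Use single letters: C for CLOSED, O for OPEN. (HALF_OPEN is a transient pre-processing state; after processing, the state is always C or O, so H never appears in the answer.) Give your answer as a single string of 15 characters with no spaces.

Answer: CCCOOOOOCCCCCCO

Derivation:
State after each event:
  event#1 t=0ms outcome=F: state=CLOSED
  event#2 t=2ms outcome=S: state=CLOSED
  event#3 t=5ms outcome=F: state=CLOSED
  event#4 t=6ms outcome=F: state=OPEN
  event#5 t=10ms outcome=F: state=OPEN
  event#6 t=12ms outcome=F: state=OPEN
  event#7 t=13ms outcome=F: state=OPEN
  event#8 t=16ms outcome=F: state=OPEN
  event#9 t=18ms outcome=S: state=CLOSED
  event#10 t=22ms outcome=S: state=CLOSED
  event#11 t=24ms outcome=S: state=CLOSED
  event#12 t=25ms outcome=F: state=CLOSED
  event#13 t=29ms outcome=S: state=CLOSED
  event#14 t=30ms outcome=F: state=CLOSED
  event#15 t=33ms outcome=F: state=OPEN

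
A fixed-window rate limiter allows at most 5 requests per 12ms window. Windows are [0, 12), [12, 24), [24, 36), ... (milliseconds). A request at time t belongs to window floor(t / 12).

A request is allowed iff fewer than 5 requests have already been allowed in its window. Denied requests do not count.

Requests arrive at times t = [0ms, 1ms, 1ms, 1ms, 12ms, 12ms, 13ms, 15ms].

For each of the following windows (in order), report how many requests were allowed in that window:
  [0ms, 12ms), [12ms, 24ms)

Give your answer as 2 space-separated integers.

Processing requests:
  req#1 t=0ms (window 0): ALLOW
  req#2 t=1ms (window 0): ALLOW
  req#3 t=1ms (window 0): ALLOW
  req#4 t=1ms (window 0): ALLOW
  req#5 t=12ms (window 1): ALLOW
  req#6 t=12ms (window 1): ALLOW
  req#7 t=13ms (window 1): ALLOW
  req#8 t=15ms (window 1): ALLOW

Allowed counts by window: 4 4

Answer: 4 4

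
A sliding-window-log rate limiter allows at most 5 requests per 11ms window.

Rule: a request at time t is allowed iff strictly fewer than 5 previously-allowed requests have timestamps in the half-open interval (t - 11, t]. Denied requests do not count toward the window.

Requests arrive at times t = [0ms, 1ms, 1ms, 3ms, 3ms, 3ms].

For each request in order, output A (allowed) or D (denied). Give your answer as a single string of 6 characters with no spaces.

Answer: AAAAAD

Derivation:
Tracking allowed requests in the window:
  req#1 t=0ms: ALLOW
  req#2 t=1ms: ALLOW
  req#3 t=1ms: ALLOW
  req#4 t=3ms: ALLOW
  req#5 t=3ms: ALLOW
  req#6 t=3ms: DENY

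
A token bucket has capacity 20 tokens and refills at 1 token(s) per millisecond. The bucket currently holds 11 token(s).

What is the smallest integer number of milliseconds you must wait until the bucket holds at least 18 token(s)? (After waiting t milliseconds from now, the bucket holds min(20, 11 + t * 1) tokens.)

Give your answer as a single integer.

Answer: 7

Derivation:
Need 11 + t * 1 >= 18, so t >= 7/1.
Smallest integer t = ceil(7/1) = 7.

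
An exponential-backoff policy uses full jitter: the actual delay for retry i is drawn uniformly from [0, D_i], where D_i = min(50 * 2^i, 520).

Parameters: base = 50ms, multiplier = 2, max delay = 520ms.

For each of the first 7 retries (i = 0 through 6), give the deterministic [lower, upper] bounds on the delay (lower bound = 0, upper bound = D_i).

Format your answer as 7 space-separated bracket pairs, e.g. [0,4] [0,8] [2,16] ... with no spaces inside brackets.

Computing bounds per retry:
  i=0: D_i=min(50*2^0,520)=50, bounds=[0,50]
  i=1: D_i=min(50*2^1,520)=100, bounds=[0,100]
  i=2: D_i=min(50*2^2,520)=200, bounds=[0,200]
  i=3: D_i=min(50*2^3,520)=400, bounds=[0,400]
  i=4: D_i=min(50*2^4,520)=520, bounds=[0,520]
  i=5: D_i=min(50*2^5,520)=520, bounds=[0,520]
  i=6: D_i=min(50*2^6,520)=520, bounds=[0,520]

Answer: [0,50] [0,100] [0,200] [0,400] [0,520] [0,520] [0,520]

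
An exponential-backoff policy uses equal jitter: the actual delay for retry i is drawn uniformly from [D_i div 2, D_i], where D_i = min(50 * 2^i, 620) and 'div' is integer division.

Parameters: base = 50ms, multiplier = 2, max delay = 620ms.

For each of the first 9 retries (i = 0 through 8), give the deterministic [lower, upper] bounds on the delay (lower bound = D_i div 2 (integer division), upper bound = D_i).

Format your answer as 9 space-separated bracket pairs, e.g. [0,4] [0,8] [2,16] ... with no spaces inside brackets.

Computing bounds per retry:
  i=0: D_i=min(50*2^0,620)=50, bounds=[25,50]
  i=1: D_i=min(50*2^1,620)=100, bounds=[50,100]
  i=2: D_i=min(50*2^2,620)=200, bounds=[100,200]
  i=3: D_i=min(50*2^3,620)=400, bounds=[200,400]
  i=4: D_i=min(50*2^4,620)=620, bounds=[310,620]
  i=5: D_i=min(50*2^5,620)=620, bounds=[310,620]
  i=6: D_i=min(50*2^6,620)=620, bounds=[310,620]
  i=7: D_i=min(50*2^7,620)=620, bounds=[310,620]
  i=8: D_i=min(50*2^8,620)=620, bounds=[310,620]

Answer: [25,50] [50,100] [100,200] [200,400] [310,620] [310,620] [310,620] [310,620] [310,620]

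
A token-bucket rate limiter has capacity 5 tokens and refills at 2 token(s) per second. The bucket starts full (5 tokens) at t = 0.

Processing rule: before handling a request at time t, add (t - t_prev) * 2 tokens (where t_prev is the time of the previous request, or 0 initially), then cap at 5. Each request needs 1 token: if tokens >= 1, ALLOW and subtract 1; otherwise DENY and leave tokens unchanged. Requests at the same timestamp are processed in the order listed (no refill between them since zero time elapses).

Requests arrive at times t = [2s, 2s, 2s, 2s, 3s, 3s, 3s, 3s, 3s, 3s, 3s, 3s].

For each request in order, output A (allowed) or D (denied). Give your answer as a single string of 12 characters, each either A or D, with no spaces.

Simulating step by step:
  req#1 t=2s: ALLOW
  req#2 t=2s: ALLOW
  req#3 t=2s: ALLOW
  req#4 t=2s: ALLOW
  req#5 t=3s: ALLOW
  req#6 t=3s: ALLOW
  req#7 t=3s: ALLOW
  req#8 t=3s: DENY
  req#9 t=3s: DENY
  req#10 t=3s: DENY
  req#11 t=3s: DENY
  req#12 t=3s: DENY

Answer: AAAAAAADDDDD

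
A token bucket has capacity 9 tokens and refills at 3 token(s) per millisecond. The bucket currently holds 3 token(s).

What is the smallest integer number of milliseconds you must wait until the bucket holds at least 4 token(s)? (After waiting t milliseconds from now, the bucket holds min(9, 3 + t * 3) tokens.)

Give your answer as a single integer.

Need 3 + t * 3 >= 4, so t >= 1/3.
Smallest integer t = ceil(1/3) = 1.

Answer: 1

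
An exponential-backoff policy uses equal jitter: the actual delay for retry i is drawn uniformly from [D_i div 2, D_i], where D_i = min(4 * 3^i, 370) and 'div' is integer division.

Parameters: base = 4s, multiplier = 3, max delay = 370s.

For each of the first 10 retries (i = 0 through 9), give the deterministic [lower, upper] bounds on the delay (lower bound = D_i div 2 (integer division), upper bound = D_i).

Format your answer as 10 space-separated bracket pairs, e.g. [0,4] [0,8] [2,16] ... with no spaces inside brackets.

Computing bounds per retry:
  i=0: D_i=min(4*3^0,370)=4, bounds=[2,4]
  i=1: D_i=min(4*3^1,370)=12, bounds=[6,12]
  i=2: D_i=min(4*3^2,370)=36, bounds=[18,36]
  i=3: D_i=min(4*3^3,370)=108, bounds=[54,108]
  i=4: D_i=min(4*3^4,370)=324, bounds=[162,324]
  i=5: D_i=min(4*3^5,370)=370, bounds=[185,370]
  i=6: D_i=min(4*3^6,370)=370, bounds=[185,370]
  i=7: D_i=min(4*3^7,370)=370, bounds=[185,370]
  i=8: D_i=min(4*3^8,370)=370, bounds=[185,370]
  i=9: D_i=min(4*3^9,370)=370, bounds=[185,370]

Answer: [2,4] [6,12] [18,36] [54,108] [162,324] [185,370] [185,370] [185,370] [185,370] [185,370]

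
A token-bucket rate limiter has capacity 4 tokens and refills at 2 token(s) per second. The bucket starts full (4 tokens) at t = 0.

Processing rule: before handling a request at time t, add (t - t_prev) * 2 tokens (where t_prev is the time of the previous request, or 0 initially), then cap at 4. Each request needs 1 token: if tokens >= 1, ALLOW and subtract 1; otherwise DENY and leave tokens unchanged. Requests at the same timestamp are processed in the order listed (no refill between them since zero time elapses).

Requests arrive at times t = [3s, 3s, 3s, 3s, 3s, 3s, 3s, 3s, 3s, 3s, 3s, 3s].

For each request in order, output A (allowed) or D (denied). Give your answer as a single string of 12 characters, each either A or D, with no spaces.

Answer: AAAADDDDDDDD

Derivation:
Simulating step by step:
  req#1 t=3s: ALLOW
  req#2 t=3s: ALLOW
  req#3 t=3s: ALLOW
  req#4 t=3s: ALLOW
  req#5 t=3s: DENY
  req#6 t=3s: DENY
  req#7 t=3s: DENY
  req#8 t=3s: DENY
  req#9 t=3s: DENY
  req#10 t=3s: DENY
  req#11 t=3s: DENY
  req#12 t=3s: DENY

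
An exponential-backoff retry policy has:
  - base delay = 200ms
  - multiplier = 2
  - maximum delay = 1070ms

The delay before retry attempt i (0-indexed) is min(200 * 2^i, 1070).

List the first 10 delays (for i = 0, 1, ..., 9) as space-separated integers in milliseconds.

Computing each delay:
  i=0: min(200*2^0, 1070) = 200
  i=1: min(200*2^1, 1070) = 400
  i=2: min(200*2^2, 1070) = 800
  i=3: min(200*2^3, 1070) = 1070
  i=4: min(200*2^4, 1070) = 1070
  i=5: min(200*2^5, 1070) = 1070
  i=6: min(200*2^6, 1070) = 1070
  i=7: min(200*2^7, 1070) = 1070
  i=8: min(200*2^8, 1070) = 1070
  i=9: min(200*2^9, 1070) = 1070

Answer: 200 400 800 1070 1070 1070 1070 1070 1070 1070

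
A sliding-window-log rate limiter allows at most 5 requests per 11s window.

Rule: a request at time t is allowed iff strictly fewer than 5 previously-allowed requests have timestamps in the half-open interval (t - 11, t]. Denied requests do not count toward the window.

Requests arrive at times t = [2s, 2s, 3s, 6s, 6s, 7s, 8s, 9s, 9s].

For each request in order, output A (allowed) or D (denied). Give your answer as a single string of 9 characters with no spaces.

Answer: AAAAADDDD

Derivation:
Tracking allowed requests in the window:
  req#1 t=2s: ALLOW
  req#2 t=2s: ALLOW
  req#3 t=3s: ALLOW
  req#4 t=6s: ALLOW
  req#5 t=6s: ALLOW
  req#6 t=7s: DENY
  req#7 t=8s: DENY
  req#8 t=9s: DENY
  req#9 t=9s: DENY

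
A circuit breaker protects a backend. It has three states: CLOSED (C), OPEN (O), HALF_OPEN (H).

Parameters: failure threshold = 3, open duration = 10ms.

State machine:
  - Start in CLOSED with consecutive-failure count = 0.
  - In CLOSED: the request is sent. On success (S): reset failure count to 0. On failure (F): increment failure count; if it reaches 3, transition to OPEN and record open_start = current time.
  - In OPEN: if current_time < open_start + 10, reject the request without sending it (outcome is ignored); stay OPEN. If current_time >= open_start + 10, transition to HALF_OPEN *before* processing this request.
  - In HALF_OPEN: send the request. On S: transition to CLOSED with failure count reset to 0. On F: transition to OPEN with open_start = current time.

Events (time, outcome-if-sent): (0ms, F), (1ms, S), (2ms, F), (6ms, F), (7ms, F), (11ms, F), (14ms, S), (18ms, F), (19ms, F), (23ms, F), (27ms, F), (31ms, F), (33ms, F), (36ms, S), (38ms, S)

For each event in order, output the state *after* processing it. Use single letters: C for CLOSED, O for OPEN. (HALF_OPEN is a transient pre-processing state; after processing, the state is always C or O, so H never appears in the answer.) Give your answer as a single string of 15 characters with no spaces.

State after each event:
  event#1 t=0ms outcome=F: state=CLOSED
  event#2 t=1ms outcome=S: state=CLOSED
  event#3 t=2ms outcome=F: state=CLOSED
  event#4 t=6ms outcome=F: state=CLOSED
  event#5 t=7ms outcome=F: state=OPEN
  event#6 t=11ms outcome=F: state=OPEN
  event#7 t=14ms outcome=S: state=OPEN
  event#8 t=18ms outcome=F: state=OPEN
  event#9 t=19ms outcome=F: state=OPEN
  event#10 t=23ms outcome=F: state=OPEN
  event#11 t=27ms outcome=F: state=OPEN
  event#12 t=31ms outcome=F: state=OPEN
  event#13 t=33ms outcome=F: state=OPEN
  event#14 t=36ms outcome=S: state=OPEN
  event#15 t=38ms outcome=S: state=OPEN

Answer: CCCCOOOOOOOOOOO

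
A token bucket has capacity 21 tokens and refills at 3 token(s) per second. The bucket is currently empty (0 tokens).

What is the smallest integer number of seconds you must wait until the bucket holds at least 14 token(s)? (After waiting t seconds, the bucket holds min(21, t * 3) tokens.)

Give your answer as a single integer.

Need t * 3 >= 14, so t >= 14/3.
Smallest integer t = ceil(14/3) = 5.

Answer: 5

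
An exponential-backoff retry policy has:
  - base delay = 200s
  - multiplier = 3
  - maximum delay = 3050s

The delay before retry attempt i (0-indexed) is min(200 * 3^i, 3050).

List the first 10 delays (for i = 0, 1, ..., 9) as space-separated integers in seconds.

Computing each delay:
  i=0: min(200*3^0, 3050) = 200
  i=1: min(200*3^1, 3050) = 600
  i=2: min(200*3^2, 3050) = 1800
  i=3: min(200*3^3, 3050) = 3050
  i=4: min(200*3^4, 3050) = 3050
  i=5: min(200*3^5, 3050) = 3050
  i=6: min(200*3^6, 3050) = 3050
  i=7: min(200*3^7, 3050) = 3050
  i=8: min(200*3^8, 3050) = 3050
  i=9: min(200*3^9, 3050) = 3050

Answer: 200 600 1800 3050 3050 3050 3050 3050 3050 3050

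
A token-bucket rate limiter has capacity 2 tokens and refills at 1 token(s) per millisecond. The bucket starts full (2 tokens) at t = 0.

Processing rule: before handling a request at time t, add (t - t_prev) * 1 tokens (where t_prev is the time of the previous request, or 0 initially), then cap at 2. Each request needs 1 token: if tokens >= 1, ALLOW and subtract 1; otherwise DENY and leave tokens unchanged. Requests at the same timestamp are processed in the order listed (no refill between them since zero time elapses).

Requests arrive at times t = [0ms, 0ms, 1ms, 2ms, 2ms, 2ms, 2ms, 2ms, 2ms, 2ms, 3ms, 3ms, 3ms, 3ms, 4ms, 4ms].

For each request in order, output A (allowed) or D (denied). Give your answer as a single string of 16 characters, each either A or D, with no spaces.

Simulating step by step:
  req#1 t=0ms: ALLOW
  req#2 t=0ms: ALLOW
  req#3 t=1ms: ALLOW
  req#4 t=2ms: ALLOW
  req#5 t=2ms: DENY
  req#6 t=2ms: DENY
  req#7 t=2ms: DENY
  req#8 t=2ms: DENY
  req#9 t=2ms: DENY
  req#10 t=2ms: DENY
  req#11 t=3ms: ALLOW
  req#12 t=3ms: DENY
  req#13 t=3ms: DENY
  req#14 t=3ms: DENY
  req#15 t=4ms: ALLOW
  req#16 t=4ms: DENY

Answer: AAAADDDDDDADDDAD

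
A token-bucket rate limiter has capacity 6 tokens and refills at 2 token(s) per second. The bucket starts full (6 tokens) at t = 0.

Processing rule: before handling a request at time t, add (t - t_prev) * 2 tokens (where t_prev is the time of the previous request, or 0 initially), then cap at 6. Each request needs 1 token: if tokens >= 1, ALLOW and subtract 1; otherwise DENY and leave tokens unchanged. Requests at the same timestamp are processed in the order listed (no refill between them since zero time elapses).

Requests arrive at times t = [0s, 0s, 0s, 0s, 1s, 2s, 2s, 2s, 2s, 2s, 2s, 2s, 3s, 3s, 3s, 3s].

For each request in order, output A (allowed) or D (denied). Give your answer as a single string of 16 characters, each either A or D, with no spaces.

Answer: AAAAAAAAAADDAADD

Derivation:
Simulating step by step:
  req#1 t=0s: ALLOW
  req#2 t=0s: ALLOW
  req#3 t=0s: ALLOW
  req#4 t=0s: ALLOW
  req#5 t=1s: ALLOW
  req#6 t=2s: ALLOW
  req#7 t=2s: ALLOW
  req#8 t=2s: ALLOW
  req#9 t=2s: ALLOW
  req#10 t=2s: ALLOW
  req#11 t=2s: DENY
  req#12 t=2s: DENY
  req#13 t=3s: ALLOW
  req#14 t=3s: ALLOW
  req#15 t=3s: DENY
  req#16 t=3s: DENY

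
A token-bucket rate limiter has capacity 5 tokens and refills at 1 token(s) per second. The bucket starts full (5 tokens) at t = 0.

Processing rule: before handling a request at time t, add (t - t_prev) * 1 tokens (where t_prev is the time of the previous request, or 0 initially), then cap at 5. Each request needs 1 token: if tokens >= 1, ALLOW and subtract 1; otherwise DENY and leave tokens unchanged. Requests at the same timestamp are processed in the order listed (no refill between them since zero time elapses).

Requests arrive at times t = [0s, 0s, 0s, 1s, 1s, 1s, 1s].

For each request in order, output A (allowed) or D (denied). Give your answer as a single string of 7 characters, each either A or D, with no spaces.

Simulating step by step:
  req#1 t=0s: ALLOW
  req#2 t=0s: ALLOW
  req#3 t=0s: ALLOW
  req#4 t=1s: ALLOW
  req#5 t=1s: ALLOW
  req#6 t=1s: ALLOW
  req#7 t=1s: DENY

Answer: AAAAAAD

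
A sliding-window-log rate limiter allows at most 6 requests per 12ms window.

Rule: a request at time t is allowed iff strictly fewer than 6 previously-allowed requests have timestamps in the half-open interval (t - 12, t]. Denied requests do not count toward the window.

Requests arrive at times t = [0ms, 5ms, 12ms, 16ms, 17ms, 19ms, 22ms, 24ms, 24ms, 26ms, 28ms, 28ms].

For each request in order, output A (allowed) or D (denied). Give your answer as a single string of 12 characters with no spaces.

Answer: AAAAAAAAADAD

Derivation:
Tracking allowed requests in the window:
  req#1 t=0ms: ALLOW
  req#2 t=5ms: ALLOW
  req#3 t=12ms: ALLOW
  req#4 t=16ms: ALLOW
  req#5 t=17ms: ALLOW
  req#6 t=19ms: ALLOW
  req#7 t=22ms: ALLOW
  req#8 t=24ms: ALLOW
  req#9 t=24ms: ALLOW
  req#10 t=26ms: DENY
  req#11 t=28ms: ALLOW
  req#12 t=28ms: DENY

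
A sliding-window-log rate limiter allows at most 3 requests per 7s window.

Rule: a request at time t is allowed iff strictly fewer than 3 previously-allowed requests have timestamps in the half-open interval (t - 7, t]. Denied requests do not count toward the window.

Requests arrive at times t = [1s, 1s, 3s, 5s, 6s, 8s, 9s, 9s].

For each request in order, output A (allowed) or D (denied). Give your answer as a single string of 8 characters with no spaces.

Tracking allowed requests in the window:
  req#1 t=1s: ALLOW
  req#2 t=1s: ALLOW
  req#3 t=3s: ALLOW
  req#4 t=5s: DENY
  req#5 t=6s: DENY
  req#6 t=8s: ALLOW
  req#7 t=9s: ALLOW
  req#8 t=9s: DENY

Answer: AAADDAAD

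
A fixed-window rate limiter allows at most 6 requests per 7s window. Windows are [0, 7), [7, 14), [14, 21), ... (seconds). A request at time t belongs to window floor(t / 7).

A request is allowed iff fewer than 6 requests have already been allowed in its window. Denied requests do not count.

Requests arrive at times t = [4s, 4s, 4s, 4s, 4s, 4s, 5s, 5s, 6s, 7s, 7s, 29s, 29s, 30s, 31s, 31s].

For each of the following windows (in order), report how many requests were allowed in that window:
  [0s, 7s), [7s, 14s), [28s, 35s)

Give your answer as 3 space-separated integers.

Answer: 6 2 5

Derivation:
Processing requests:
  req#1 t=4s (window 0): ALLOW
  req#2 t=4s (window 0): ALLOW
  req#3 t=4s (window 0): ALLOW
  req#4 t=4s (window 0): ALLOW
  req#5 t=4s (window 0): ALLOW
  req#6 t=4s (window 0): ALLOW
  req#7 t=5s (window 0): DENY
  req#8 t=5s (window 0): DENY
  req#9 t=6s (window 0): DENY
  req#10 t=7s (window 1): ALLOW
  req#11 t=7s (window 1): ALLOW
  req#12 t=29s (window 4): ALLOW
  req#13 t=29s (window 4): ALLOW
  req#14 t=30s (window 4): ALLOW
  req#15 t=31s (window 4): ALLOW
  req#16 t=31s (window 4): ALLOW

Allowed counts by window: 6 2 5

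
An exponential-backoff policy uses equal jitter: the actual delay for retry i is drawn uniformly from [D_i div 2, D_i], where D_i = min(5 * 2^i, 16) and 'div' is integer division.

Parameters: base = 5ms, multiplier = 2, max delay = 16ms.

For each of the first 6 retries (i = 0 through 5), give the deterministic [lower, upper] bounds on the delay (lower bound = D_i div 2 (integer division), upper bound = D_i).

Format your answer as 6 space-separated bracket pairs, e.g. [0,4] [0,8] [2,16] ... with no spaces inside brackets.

Computing bounds per retry:
  i=0: D_i=min(5*2^0,16)=5, bounds=[2,5]
  i=1: D_i=min(5*2^1,16)=10, bounds=[5,10]
  i=2: D_i=min(5*2^2,16)=16, bounds=[8,16]
  i=3: D_i=min(5*2^3,16)=16, bounds=[8,16]
  i=4: D_i=min(5*2^4,16)=16, bounds=[8,16]
  i=5: D_i=min(5*2^5,16)=16, bounds=[8,16]

Answer: [2,5] [5,10] [8,16] [8,16] [8,16] [8,16]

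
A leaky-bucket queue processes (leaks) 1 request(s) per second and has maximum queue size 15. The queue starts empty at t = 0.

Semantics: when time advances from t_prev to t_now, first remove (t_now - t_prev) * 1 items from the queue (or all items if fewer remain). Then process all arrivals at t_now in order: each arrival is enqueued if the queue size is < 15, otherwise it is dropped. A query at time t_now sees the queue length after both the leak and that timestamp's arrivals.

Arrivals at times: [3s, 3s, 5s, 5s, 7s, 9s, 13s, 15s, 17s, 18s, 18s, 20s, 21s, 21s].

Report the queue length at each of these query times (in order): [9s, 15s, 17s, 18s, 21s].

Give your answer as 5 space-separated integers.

Answer: 1 1 1 2 2

Derivation:
Queue lengths at query times:
  query t=9s: backlog = 1
  query t=15s: backlog = 1
  query t=17s: backlog = 1
  query t=18s: backlog = 2
  query t=21s: backlog = 2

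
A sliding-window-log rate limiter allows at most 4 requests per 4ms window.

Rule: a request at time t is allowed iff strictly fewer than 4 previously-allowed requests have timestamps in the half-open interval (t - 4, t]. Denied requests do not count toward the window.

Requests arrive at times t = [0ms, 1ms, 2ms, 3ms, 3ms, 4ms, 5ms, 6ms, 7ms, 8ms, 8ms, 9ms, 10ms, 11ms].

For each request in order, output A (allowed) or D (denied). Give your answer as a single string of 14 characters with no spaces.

Answer: AAAADAAAAADAAA

Derivation:
Tracking allowed requests in the window:
  req#1 t=0ms: ALLOW
  req#2 t=1ms: ALLOW
  req#3 t=2ms: ALLOW
  req#4 t=3ms: ALLOW
  req#5 t=3ms: DENY
  req#6 t=4ms: ALLOW
  req#7 t=5ms: ALLOW
  req#8 t=6ms: ALLOW
  req#9 t=7ms: ALLOW
  req#10 t=8ms: ALLOW
  req#11 t=8ms: DENY
  req#12 t=9ms: ALLOW
  req#13 t=10ms: ALLOW
  req#14 t=11ms: ALLOW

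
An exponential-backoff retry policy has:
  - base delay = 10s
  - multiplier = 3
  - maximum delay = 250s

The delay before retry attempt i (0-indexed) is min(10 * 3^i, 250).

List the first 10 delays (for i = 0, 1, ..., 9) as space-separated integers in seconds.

Answer: 10 30 90 250 250 250 250 250 250 250

Derivation:
Computing each delay:
  i=0: min(10*3^0, 250) = 10
  i=1: min(10*3^1, 250) = 30
  i=2: min(10*3^2, 250) = 90
  i=3: min(10*3^3, 250) = 250
  i=4: min(10*3^4, 250) = 250
  i=5: min(10*3^5, 250) = 250
  i=6: min(10*3^6, 250) = 250
  i=7: min(10*3^7, 250) = 250
  i=8: min(10*3^8, 250) = 250
  i=9: min(10*3^9, 250) = 250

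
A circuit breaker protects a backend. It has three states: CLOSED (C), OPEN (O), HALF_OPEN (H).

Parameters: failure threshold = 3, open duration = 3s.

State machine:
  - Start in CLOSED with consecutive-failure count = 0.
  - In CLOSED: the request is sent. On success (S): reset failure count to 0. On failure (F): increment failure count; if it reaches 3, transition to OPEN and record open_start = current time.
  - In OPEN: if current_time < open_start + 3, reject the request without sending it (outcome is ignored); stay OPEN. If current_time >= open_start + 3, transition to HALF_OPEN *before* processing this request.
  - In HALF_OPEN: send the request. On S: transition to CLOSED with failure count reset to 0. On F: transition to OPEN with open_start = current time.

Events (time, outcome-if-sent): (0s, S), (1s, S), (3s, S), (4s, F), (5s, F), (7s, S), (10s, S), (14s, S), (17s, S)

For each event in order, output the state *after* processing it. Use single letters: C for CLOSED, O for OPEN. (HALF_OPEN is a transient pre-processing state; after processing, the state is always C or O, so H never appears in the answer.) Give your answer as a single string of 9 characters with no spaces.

State after each event:
  event#1 t=0s outcome=S: state=CLOSED
  event#2 t=1s outcome=S: state=CLOSED
  event#3 t=3s outcome=S: state=CLOSED
  event#4 t=4s outcome=F: state=CLOSED
  event#5 t=5s outcome=F: state=CLOSED
  event#6 t=7s outcome=S: state=CLOSED
  event#7 t=10s outcome=S: state=CLOSED
  event#8 t=14s outcome=S: state=CLOSED
  event#9 t=17s outcome=S: state=CLOSED

Answer: CCCCCCCCC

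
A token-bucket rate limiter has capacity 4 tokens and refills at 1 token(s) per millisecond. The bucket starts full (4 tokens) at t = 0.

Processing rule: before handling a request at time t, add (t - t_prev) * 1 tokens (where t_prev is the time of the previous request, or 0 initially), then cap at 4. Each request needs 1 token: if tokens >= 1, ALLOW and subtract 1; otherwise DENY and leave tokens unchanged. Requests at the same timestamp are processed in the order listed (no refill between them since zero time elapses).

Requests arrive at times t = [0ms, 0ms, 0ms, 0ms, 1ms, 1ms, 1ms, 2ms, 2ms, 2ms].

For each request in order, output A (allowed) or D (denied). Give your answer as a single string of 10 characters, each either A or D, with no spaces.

Simulating step by step:
  req#1 t=0ms: ALLOW
  req#2 t=0ms: ALLOW
  req#3 t=0ms: ALLOW
  req#4 t=0ms: ALLOW
  req#5 t=1ms: ALLOW
  req#6 t=1ms: DENY
  req#7 t=1ms: DENY
  req#8 t=2ms: ALLOW
  req#9 t=2ms: DENY
  req#10 t=2ms: DENY

Answer: AAAAADDADD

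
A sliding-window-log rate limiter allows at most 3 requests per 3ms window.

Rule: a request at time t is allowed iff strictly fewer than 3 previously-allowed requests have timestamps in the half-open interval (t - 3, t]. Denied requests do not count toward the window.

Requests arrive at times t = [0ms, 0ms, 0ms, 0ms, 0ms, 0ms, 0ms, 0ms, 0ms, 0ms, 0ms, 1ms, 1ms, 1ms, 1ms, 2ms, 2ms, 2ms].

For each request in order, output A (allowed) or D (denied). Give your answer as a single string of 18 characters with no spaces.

Tracking allowed requests in the window:
  req#1 t=0ms: ALLOW
  req#2 t=0ms: ALLOW
  req#3 t=0ms: ALLOW
  req#4 t=0ms: DENY
  req#5 t=0ms: DENY
  req#6 t=0ms: DENY
  req#7 t=0ms: DENY
  req#8 t=0ms: DENY
  req#9 t=0ms: DENY
  req#10 t=0ms: DENY
  req#11 t=0ms: DENY
  req#12 t=1ms: DENY
  req#13 t=1ms: DENY
  req#14 t=1ms: DENY
  req#15 t=1ms: DENY
  req#16 t=2ms: DENY
  req#17 t=2ms: DENY
  req#18 t=2ms: DENY

Answer: AAADDDDDDDDDDDDDDD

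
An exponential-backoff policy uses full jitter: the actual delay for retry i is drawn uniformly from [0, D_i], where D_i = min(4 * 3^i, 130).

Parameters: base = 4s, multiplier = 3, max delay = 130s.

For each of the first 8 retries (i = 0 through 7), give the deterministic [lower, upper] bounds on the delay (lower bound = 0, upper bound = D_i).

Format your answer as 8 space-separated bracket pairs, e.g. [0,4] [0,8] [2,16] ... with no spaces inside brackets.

Answer: [0,4] [0,12] [0,36] [0,108] [0,130] [0,130] [0,130] [0,130]

Derivation:
Computing bounds per retry:
  i=0: D_i=min(4*3^0,130)=4, bounds=[0,4]
  i=1: D_i=min(4*3^1,130)=12, bounds=[0,12]
  i=2: D_i=min(4*3^2,130)=36, bounds=[0,36]
  i=3: D_i=min(4*3^3,130)=108, bounds=[0,108]
  i=4: D_i=min(4*3^4,130)=130, bounds=[0,130]
  i=5: D_i=min(4*3^5,130)=130, bounds=[0,130]
  i=6: D_i=min(4*3^6,130)=130, bounds=[0,130]
  i=7: D_i=min(4*3^7,130)=130, bounds=[0,130]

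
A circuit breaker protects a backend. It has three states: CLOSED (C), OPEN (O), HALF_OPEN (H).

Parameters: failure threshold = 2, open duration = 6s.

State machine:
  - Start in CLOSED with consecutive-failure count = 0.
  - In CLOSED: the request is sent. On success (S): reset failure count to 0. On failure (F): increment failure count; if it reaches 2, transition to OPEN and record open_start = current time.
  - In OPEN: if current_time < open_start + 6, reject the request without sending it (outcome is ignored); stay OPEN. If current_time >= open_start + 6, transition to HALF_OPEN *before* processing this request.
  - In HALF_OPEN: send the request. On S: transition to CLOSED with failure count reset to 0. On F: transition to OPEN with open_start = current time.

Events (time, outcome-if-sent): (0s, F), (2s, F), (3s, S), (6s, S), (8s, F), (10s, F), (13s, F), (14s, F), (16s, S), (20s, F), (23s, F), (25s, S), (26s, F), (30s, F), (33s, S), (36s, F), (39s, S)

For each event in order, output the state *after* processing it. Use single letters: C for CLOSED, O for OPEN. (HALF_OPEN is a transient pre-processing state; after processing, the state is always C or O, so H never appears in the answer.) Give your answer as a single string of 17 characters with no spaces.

State after each event:
  event#1 t=0s outcome=F: state=CLOSED
  event#2 t=2s outcome=F: state=OPEN
  event#3 t=3s outcome=S: state=OPEN
  event#4 t=6s outcome=S: state=OPEN
  event#5 t=8s outcome=F: state=OPEN
  event#6 t=10s outcome=F: state=OPEN
  event#7 t=13s outcome=F: state=OPEN
  event#8 t=14s outcome=F: state=OPEN
  event#9 t=16s outcome=S: state=OPEN
  event#10 t=20s outcome=F: state=OPEN
  event#11 t=23s outcome=F: state=OPEN
  event#12 t=25s outcome=S: state=OPEN
  event#13 t=26s outcome=F: state=OPEN
  event#14 t=30s outcome=F: state=OPEN
  event#15 t=33s outcome=S: state=CLOSED
  event#16 t=36s outcome=F: state=CLOSED
  event#17 t=39s outcome=S: state=CLOSED

Answer: COOOOOOOOOOOOOCCC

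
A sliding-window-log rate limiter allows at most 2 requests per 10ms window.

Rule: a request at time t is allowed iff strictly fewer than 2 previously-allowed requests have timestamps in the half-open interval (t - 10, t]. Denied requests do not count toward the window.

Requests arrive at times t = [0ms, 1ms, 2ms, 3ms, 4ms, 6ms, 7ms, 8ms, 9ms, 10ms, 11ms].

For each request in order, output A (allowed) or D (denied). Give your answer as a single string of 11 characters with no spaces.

Tracking allowed requests in the window:
  req#1 t=0ms: ALLOW
  req#2 t=1ms: ALLOW
  req#3 t=2ms: DENY
  req#4 t=3ms: DENY
  req#5 t=4ms: DENY
  req#6 t=6ms: DENY
  req#7 t=7ms: DENY
  req#8 t=8ms: DENY
  req#9 t=9ms: DENY
  req#10 t=10ms: ALLOW
  req#11 t=11ms: ALLOW

Answer: AADDDDDDDAA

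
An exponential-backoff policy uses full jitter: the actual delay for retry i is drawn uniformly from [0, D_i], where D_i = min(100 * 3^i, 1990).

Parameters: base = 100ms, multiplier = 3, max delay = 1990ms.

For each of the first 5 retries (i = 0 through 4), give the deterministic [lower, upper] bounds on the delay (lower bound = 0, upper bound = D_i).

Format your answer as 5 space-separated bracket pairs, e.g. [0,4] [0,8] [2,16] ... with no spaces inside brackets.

Computing bounds per retry:
  i=0: D_i=min(100*3^0,1990)=100, bounds=[0,100]
  i=1: D_i=min(100*3^1,1990)=300, bounds=[0,300]
  i=2: D_i=min(100*3^2,1990)=900, bounds=[0,900]
  i=3: D_i=min(100*3^3,1990)=1990, bounds=[0,1990]
  i=4: D_i=min(100*3^4,1990)=1990, bounds=[0,1990]

Answer: [0,100] [0,300] [0,900] [0,1990] [0,1990]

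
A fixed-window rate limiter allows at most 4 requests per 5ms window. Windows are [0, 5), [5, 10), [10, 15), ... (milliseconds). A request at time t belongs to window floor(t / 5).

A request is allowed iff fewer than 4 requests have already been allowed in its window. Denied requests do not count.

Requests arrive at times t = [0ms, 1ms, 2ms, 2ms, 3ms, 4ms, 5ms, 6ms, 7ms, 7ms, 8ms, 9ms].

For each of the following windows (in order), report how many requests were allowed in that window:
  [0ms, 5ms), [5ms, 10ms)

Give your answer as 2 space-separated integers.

Answer: 4 4

Derivation:
Processing requests:
  req#1 t=0ms (window 0): ALLOW
  req#2 t=1ms (window 0): ALLOW
  req#3 t=2ms (window 0): ALLOW
  req#4 t=2ms (window 0): ALLOW
  req#5 t=3ms (window 0): DENY
  req#6 t=4ms (window 0): DENY
  req#7 t=5ms (window 1): ALLOW
  req#8 t=6ms (window 1): ALLOW
  req#9 t=7ms (window 1): ALLOW
  req#10 t=7ms (window 1): ALLOW
  req#11 t=8ms (window 1): DENY
  req#12 t=9ms (window 1): DENY

Allowed counts by window: 4 4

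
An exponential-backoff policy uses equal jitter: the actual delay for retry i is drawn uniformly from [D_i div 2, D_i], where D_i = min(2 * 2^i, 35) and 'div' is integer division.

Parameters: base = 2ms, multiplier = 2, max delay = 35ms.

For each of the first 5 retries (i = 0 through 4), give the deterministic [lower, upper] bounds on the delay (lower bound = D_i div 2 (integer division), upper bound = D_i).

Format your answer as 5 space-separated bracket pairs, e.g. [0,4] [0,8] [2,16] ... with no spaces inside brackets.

Computing bounds per retry:
  i=0: D_i=min(2*2^0,35)=2, bounds=[1,2]
  i=1: D_i=min(2*2^1,35)=4, bounds=[2,4]
  i=2: D_i=min(2*2^2,35)=8, bounds=[4,8]
  i=3: D_i=min(2*2^3,35)=16, bounds=[8,16]
  i=4: D_i=min(2*2^4,35)=32, bounds=[16,32]

Answer: [1,2] [2,4] [4,8] [8,16] [16,32]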